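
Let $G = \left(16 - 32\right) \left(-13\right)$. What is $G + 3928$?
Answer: $4136$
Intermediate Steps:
$G = 208$ ($G = \left(-16\right) \left(-13\right) = 208$)
$G + 3928 = 208 + 3928 = 4136$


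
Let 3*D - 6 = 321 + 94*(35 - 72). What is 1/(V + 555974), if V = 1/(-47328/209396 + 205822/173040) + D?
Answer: 13090749897/7264380519965969 ≈ 1.8020e-6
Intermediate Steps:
D = -3151/3 (D = 2 + (321 + 94*(35 - 72))/3 = 2 + (321 + 94*(-37))/3 = 2 + (321 - 3478)/3 = 2 + (⅓)*(-3157) = 2 - 3157/3 = -3151/3 ≈ -1050.3)
V = -13736063268709/13090749897 (V = 1/(-47328/209396 + 205822/173040) - 3151/3 = 1/(-47328*1/209396 + 205822*(1/173040)) - 3151/3 = 1/(-11832/52349 + 102911/86520) - 3151/3 = 1/(4363583299/4529235480) - 3151/3 = 4529235480/4363583299 - 3151/3 = -13736063268709/13090749897 ≈ -1049.3)
1/(V + 555974) = 1/(-13736063268709/13090749897 + 555974) = 1/(7264380519965969/13090749897) = 13090749897/7264380519965969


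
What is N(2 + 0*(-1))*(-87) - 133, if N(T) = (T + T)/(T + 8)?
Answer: -839/5 ≈ -167.80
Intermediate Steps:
N(T) = 2*T/(8 + T) (N(T) = (2*T)/(8 + T) = 2*T/(8 + T))
N(2 + 0*(-1))*(-87) - 133 = (2*(2 + 0*(-1))/(8 + (2 + 0*(-1))))*(-87) - 133 = (2*(2 + 0)/(8 + (2 + 0)))*(-87) - 133 = (2*2/(8 + 2))*(-87) - 133 = (2*2/10)*(-87) - 133 = (2*2*(1/10))*(-87) - 133 = (2/5)*(-87) - 133 = -174/5 - 133 = -839/5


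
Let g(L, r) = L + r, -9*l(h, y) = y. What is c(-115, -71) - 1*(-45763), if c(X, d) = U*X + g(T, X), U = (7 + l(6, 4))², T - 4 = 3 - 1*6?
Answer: 3297254/81 ≈ 40707.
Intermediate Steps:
l(h, y) = -y/9
T = 1 (T = 4 + (3 - 1*6) = 4 + (3 - 6) = 4 - 3 = 1)
U = 3481/81 (U = (7 - ⅑*4)² = (7 - 4/9)² = (59/9)² = 3481/81 ≈ 42.975)
c(X, d) = 1 + 3562*X/81 (c(X, d) = 3481*X/81 + (1 + X) = 1 + 3562*X/81)
c(-115, -71) - 1*(-45763) = (1 + (3562/81)*(-115)) - 1*(-45763) = (1 - 409630/81) + 45763 = -409549/81 + 45763 = 3297254/81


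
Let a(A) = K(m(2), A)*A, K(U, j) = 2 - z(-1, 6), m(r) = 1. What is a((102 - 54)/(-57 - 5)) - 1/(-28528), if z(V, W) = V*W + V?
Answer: -6162017/884368 ≈ -6.9677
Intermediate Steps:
z(V, W) = V + V*W
K(U, j) = 9 (K(U, j) = 2 - (-1)*(1 + 6) = 2 - (-1)*7 = 2 - 1*(-7) = 2 + 7 = 9)
a(A) = 9*A
a((102 - 54)/(-57 - 5)) - 1/(-28528) = 9*((102 - 54)/(-57 - 5)) - 1/(-28528) = 9*(48/(-62)) - 1*(-1/28528) = 9*(48*(-1/62)) + 1/28528 = 9*(-24/31) + 1/28528 = -216/31 + 1/28528 = -6162017/884368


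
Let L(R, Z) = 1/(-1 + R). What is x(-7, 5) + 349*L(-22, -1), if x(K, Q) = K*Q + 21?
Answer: -671/23 ≈ -29.174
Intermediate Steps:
x(K, Q) = 21 + K*Q
x(-7, 5) + 349*L(-22, -1) = (21 - 7*5) + 349/(-1 - 22) = (21 - 35) + 349/(-23) = -14 + 349*(-1/23) = -14 - 349/23 = -671/23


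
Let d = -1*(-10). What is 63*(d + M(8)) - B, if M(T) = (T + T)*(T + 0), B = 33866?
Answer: -25172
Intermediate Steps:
M(T) = 2*T**2 (M(T) = (2*T)*T = 2*T**2)
d = 10
63*(d + M(8)) - B = 63*(10 + 2*8**2) - 1*33866 = 63*(10 + 2*64) - 33866 = 63*(10 + 128) - 33866 = 63*138 - 33866 = 8694 - 33866 = -25172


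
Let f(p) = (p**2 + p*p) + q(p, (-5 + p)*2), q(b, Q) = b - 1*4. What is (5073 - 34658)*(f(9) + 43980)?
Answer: -1306088995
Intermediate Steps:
q(b, Q) = -4 + b (q(b, Q) = b - 4 = -4 + b)
f(p) = -4 + p + 2*p**2 (f(p) = (p**2 + p*p) + (-4 + p) = (p**2 + p**2) + (-4 + p) = 2*p**2 + (-4 + p) = -4 + p + 2*p**2)
(5073 - 34658)*(f(9) + 43980) = (5073 - 34658)*((-4 + 9 + 2*9**2) + 43980) = -29585*((-4 + 9 + 2*81) + 43980) = -29585*((-4 + 9 + 162) + 43980) = -29585*(167 + 43980) = -29585*44147 = -1306088995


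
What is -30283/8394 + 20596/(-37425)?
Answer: -145136011/34905050 ≈ -4.1580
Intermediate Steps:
-30283/8394 + 20596/(-37425) = -30283*1/8394 + 20596*(-1/37425) = -30283/8394 - 20596/37425 = -145136011/34905050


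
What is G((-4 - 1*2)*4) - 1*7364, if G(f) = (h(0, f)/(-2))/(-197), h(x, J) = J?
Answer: -1450720/197 ≈ -7364.1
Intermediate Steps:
G(f) = f/394 (G(f) = (f/(-2))/(-197) = (f*(-1/2))*(-1/197) = -f/2*(-1/197) = f/394)
G((-4 - 1*2)*4) - 1*7364 = ((-4 - 1*2)*4)/394 - 1*7364 = ((-4 - 2)*4)/394 - 7364 = (-6*4)/394 - 7364 = (1/394)*(-24) - 7364 = -12/197 - 7364 = -1450720/197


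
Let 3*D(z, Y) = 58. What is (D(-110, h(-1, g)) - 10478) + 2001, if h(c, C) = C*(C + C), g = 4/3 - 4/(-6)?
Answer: -25373/3 ≈ -8457.7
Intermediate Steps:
g = 2 (g = 4*(⅓) - 4*(-⅙) = 4/3 + ⅔ = 2)
h(c, C) = 2*C² (h(c, C) = C*(2*C) = 2*C²)
D(z, Y) = 58/3 (D(z, Y) = (⅓)*58 = 58/3)
(D(-110, h(-1, g)) - 10478) + 2001 = (58/3 - 10478) + 2001 = -31376/3 + 2001 = -25373/3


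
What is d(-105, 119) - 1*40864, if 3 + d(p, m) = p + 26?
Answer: -40946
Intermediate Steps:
d(p, m) = 23 + p (d(p, m) = -3 + (p + 26) = -3 + (26 + p) = 23 + p)
d(-105, 119) - 1*40864 = (23 - 105) - 1*40864 = -82 - 40864 = -40946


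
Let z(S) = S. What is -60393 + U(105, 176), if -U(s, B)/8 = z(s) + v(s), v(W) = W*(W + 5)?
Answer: -153633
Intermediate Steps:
v(W) = W*(5 + W)
U(s, B) = -8*s - 8*s*(5 + s) (U(s, B) = -8*(s + s*(5 + s)) = -8*s - 8*s*(5 + s))
-60393 + U(105, 176) = -60393 + 8*105*(-6 - 1*105) = -60393 + 8*105*(-6 - 105) = -60393 + 8*105*(-111) = -60393 - 93240 = -153633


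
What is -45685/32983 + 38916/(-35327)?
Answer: -2897480423/1165190441 ≈ -2.4867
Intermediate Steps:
-45685/32983 + 38916/(-35327) = -45685*1/32983 + 38916*(-1/35327) = -45685/32983 - 38916/35327 = -2897480423/1165190441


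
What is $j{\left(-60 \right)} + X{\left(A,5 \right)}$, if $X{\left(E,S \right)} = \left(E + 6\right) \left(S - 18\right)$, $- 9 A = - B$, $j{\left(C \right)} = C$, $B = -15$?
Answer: $- \frac{349}{3} \approx -116.33$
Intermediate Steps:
$A = - \frac{5}{3}$ ($A = - \frac{\left(-1\right) \left(-15\right)}{9} = \left(- \frac{1}{9}\right) 15 = - \frac{5}{3} \approx -1.6667$)
$X{\left(E,S \right)} = \left(-18 + S\right) \left(6 + E\right)$ ($X{\left(E,S \right)} = \left(6 + E\right) \left(-18 + S\right) = \left(-18 + S\right) \left(6 + E\right)$)
$j{\left(-60 \right)} + X{\left(A,5 \right)} = -60 - \frac{169}{3} = - \frac{349}{3}$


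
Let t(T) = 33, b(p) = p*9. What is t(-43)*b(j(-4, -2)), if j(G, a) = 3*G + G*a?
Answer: -1188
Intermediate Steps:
b(p) = 9*p
t(-43)*b(j(-4, -2)) = 33*(9*(-4*(3 - 2))) = 33*(9*(-4*1)) = 33*(9*(-4)) = 33*(-36) = -1188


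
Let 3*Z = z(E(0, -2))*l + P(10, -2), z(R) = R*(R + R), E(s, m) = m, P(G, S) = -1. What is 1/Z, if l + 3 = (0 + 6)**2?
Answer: 3/263 ≈ 0.011407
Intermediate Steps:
l = 33 (l = -3 + (0 + 6)**2 = -3 + 6**2 = -3 + 36 = 33)
z(R) = 2*R**2 (z(R) = R*(2*R) = 2*R**2)
Z = 263/3 (Z = ((2*(-2)**2)*33 - 1)/3 = ((2*4)*33 - 1)/3 = (8*33 - 1)/3 = (264 - 1)/3 = (1/3)*263 = 263/3 ≈ 87.667)
1/Z = 1/(263/3) = 3/263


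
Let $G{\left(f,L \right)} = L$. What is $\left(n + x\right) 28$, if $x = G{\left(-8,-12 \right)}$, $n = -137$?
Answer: $-4172$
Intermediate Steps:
$x = -12$
$\left(n + x\right) 28 = \left(-137 - 12\right) 28 = \left(-149\right) 28 = -4172$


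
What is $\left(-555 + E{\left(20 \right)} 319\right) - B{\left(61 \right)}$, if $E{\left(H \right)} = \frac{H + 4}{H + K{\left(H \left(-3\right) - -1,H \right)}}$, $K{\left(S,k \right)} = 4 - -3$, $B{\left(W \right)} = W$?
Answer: $- \frac{2992}{9} \approx -332.44$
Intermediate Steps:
$K{\left(S,k \right)} = 7$ ($K{\left(S,k \right)} = 4 + 3 = 7$)
$E{\left(H \right)} = \frac{4 + H}{7 + H}$ ($E{\left(H \right)} = \frac{H + 4}{H + 7} = \frac{4 + H}{7 + H}$)
$\left(-555 + E{\left(20 \right)} 319\right) - B{\left(61 \right)} = \left(-555 + \frac{4 + 20}{7 + 20} \cdot 319\right) - 61 = \left(-555 + \frac{1}{27} \cdot 24 \cdot 319\right) - 61 = \left(-555 + \frac{8}{9} \cdot 319\right) - 61 = \left(-555 + \frac{2552}{9}\right) - 61 = - \frac{2443}{9} - 61 = - \frac{2992}{9}$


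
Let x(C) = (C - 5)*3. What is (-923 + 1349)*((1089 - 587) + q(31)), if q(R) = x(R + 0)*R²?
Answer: 32145960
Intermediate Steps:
x(C) = -15 + 3*C (x(C) = (-5 + C)*3 = -15 + 3*C)
q(R) = R²*(-15 + 3*R) (q(R) = (-15 + 3*(R + 0))*R² = (-15 + 3*R)*R² = R²*(-15 + 3*R))
(-923 + 1349)*((1089 - 587) + q(31)) = (-923 + 1349)*((1089 - 587) + 3*31²*(-5 + 31)) = 426*(502 + 3*961*26) = 426*(502 + 74958) = 426*75460 = 32145960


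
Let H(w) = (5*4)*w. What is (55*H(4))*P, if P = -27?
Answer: -118800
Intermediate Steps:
H(w) = 20*w
(55*H(4))*P = (55*(20*4))*(-27) = (55*80)*(-27) = 4400*(-27) = -118800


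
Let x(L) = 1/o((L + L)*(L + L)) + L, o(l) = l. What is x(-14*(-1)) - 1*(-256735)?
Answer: 201291217/784 ≈ 2.5675e+5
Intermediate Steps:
x(L) = L + 1/(4*L²) (x(L) = 1/((L + L)*(L + L)) + L = 1/((2*L)*(2*L)) + L = 1/(4*L²) + L = L + 1/(4*L²))
x(-14*(-1)) - 1*(-256735) = (-14*(-1) + 1/(4*(-14*(-1))²)) - 1*(-256735) = (14 + (¼)/14²) + 256735 = (14 + (¼)*(1/196)) + 256735 = (14 + 1/784) + 256735 = 10977/784 + 256735 = 201291217/784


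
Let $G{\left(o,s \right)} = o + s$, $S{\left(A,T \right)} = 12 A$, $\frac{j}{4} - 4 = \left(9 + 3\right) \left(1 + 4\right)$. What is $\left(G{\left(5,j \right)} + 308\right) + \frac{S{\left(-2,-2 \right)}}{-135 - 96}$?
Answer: $\frac{43821}{77} \approx 569.1$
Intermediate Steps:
$j = 256$ ($j = 16 + 4 \left(9 + 3\right) \left(1 + 4\right) = 16 + 4 \cdot 12 \cdot 5 = 16 + 4 \cdot 60 = 16 + 240 = 256$)
$\left(G{\left(5,j \right)} + 308\right) + \frac{S{\left(-2,-2 \right)}}{-135 - 96} = \left(\left(5 + 256\right) + 308\right) + \frac{12 \left(-2\right)}{-135 - 96} = \left(261 + 308\right) - \frac{24}{-231} = 569 - - \frac{8}{77} = 569 + \frac{8}{77} = \frac{43821}{77}$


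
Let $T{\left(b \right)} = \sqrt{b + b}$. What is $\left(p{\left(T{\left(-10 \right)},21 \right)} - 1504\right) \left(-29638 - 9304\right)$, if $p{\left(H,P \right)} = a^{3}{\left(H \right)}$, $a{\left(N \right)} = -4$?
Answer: $61061056$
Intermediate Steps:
$T{\left(b \right)} = \sqrt{2} \sqrt{b}$ ($T{\left(b \right)} = \sqrt{2 b} = \sqrt{2} \sqrt{b}$)
$p{\left(H,P \right)} = -64$ ($p{\left(H,P \right)} = \left(-4\right)^{3} = -64$)
$\left(p{\left(T{\left(-10 \right)},21 \right)} - 1504\right) \left(-29638 - 9304\right) = \left(-64 - 1504\right) \left(-29638 - 9304\right) = - 1568 \left(-29638 - 9304\right) = \left(-1568\right) \left(-38942\right) = 61061056$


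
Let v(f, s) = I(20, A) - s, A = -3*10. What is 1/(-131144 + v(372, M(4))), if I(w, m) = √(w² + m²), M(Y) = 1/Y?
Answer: -2098308/275181008129 - 160*√13/275181008129 ≈ -7.6273e-6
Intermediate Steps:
A = -30
M(Y) = 1/Y
I(w, m) = √(m² + w²)
v(f, s) = -s + 10*√13 (v(f, s) = √((-30)² + 20²) - s = √(900 + 400) - s = √1300 - s = 10*√13 - s = -s + 10*√13)
1/(-131144 + v(372, M(4))) = 1/(-131144 + (-1/4 + 10*√13)) = 1/(-131144 + (-1*¼ + 10*√13)) = 1/(-131144 + (-¼ + 10*√13)) = 1/(-524577/4 + 10*√13)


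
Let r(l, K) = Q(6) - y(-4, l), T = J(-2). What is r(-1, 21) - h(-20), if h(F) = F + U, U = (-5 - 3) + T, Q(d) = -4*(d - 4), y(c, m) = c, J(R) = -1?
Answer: 25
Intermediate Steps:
T = -1
Q(d) = 16 - 4*d (Q(d) = -4*(-4 + d) = 16 - 4*d)
U = -9 (U = (-5 - 3) - 1 = -8 - 1 = -9)
r(l, K) = -4 (r(l, K) = (16 - 4*6) - 1*(-4) = (16 - 24) + 4 = -8 + 4 = -4)
h(F) = -9 + F (h(F) = F - 9 = -9 + F)
r(-1, 21) - h(-20) = -4 - (-9 - 20) = -4 - 1*(-29) = -4 + 29 = 25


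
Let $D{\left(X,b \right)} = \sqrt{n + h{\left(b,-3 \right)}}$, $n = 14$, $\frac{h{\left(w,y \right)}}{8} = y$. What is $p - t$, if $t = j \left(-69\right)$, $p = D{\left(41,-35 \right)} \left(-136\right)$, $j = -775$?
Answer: $-53475 - 136 i \sqrt{10} \approx -53475.0 - 430.07 i$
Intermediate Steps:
$h{\left(w,y \right)} = 8 y$
$D{\left(X,b \right)} = i \sqrt{10}$ ($D{\left(X,b \right)} = \sqrt{14 + 8 \left(-3\right)} = \sqrt{14 - 24} = \sqrt{-10} = i \sqrt{10}$)
$p = - 136 i \sqrt{10}$ ($p = i \sqrt{10} \left(-136\right) = - 136 i \sqrt{10} \approx - 430.07 i$)
$t = 53475$ ($t = \left(-775\right) \left(-69\right) = 53475$)
$p - t = - 136 i \sqrt{10} - 53475 = -53475 - 136 i \sqrt{10}$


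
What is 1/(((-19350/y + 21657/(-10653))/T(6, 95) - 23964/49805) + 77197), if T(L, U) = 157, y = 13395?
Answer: 24795606068555/1914133921889435986 ≈ 1.2954e-5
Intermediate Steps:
1/(((-19350/y + 21657/(-10653))/T(6, 95) - 23964/49805) + 77197) = 1/(((-19350/13395 + 21657/(-10653))/157 - 23964/49805) + 77197) = 1/(((-19350*1/13395 + 21657*(-1/10653))*(1/157) - 23964*1/49805) + 77197) = 1/(((-1290/893 - 7219/3551)*(1/157) - 23964/49805) + 77197) = 1/((-11027357/3171043*1/157 - 23964/49805) + 77197) = 1/((-11027357/497853751 - 23964/49805) + 77197) = 1/(-12479784804349/24795606068555 + 77197) = 1/(1914133921889435986/24795606068555) = 24795606068555/1914133921889435986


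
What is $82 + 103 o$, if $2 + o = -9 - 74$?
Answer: $-8673$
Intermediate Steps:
$o = -85$ ($o = -2 - 83 = -85$)
$82 + 103 o = 82 + 103 \left(-85\right) = 82 - 8755 = -8673$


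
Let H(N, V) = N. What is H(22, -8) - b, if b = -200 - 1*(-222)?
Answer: 0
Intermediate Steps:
b = 22 (b = -200 + 222 = 22)
H(22, -8) - b = 22 - 1*22 = 22 - 22 = 0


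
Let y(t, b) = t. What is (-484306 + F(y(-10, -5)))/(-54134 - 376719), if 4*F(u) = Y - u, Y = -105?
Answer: 1937319/1723412 ≈ 1.1241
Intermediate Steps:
F(u) = -105/4 - u/4 (F(u) = (-105 - u)/4 = -105/4 - u/4)
(-484306 + F(y(-10, -5)))/(-54134 - 376719) = (-484306 + (-105/4 - 1/4*(-10)))/(-54134 - 376719) = (-484306 + (-105/4 + 5/2))/(-430853) = (-484306 - 95/4)*(-1/430853) = -1937319/4*(-1/430853) = 1937319/1723412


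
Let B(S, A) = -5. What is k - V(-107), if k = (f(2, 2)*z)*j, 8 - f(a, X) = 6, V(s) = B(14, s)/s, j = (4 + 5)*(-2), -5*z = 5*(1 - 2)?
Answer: -3857/107 ≈ -36.047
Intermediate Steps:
z = 1 (z = -(1 - 2) = -(-1) = -1/5*(-5) = 1)
j = -18 (j = 9*(-2) = -18)
V(s) = -5/s
f(a, X) = 2 (f(a, X) = 8 - 1*6 = 8 - 6 = 2)
k = -36 (k = (2*1)*(-18) = 2*(-18) = -36)
k - V(-107) = -36 - (-5)/(-107) = -36 - (-5)*(-1)/107 = -36 - 1*5/107 = -36 - 5/107 = -3857/107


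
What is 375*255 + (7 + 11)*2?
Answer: 95661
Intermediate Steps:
375*255 + (7 + 11)*2 = 95625 + 18*2 = 95625 + 36 = 95661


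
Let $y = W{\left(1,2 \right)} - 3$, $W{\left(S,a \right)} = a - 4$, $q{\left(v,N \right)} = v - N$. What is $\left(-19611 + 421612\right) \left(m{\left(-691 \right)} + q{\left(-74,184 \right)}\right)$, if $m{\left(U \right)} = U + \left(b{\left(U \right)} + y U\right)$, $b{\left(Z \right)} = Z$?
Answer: $729631815$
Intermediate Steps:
$W{\left(S,a \right)} = -4 + a$
$y = -5$ ($y = \left(-4 + 2\right) - 3 = -2 - 3 = -5$)
$m{\left(U \right)} = - 3 U$ ($m{\left(U \right)} = U + \left(U - 5 U\right) = U - 4 U = - 3 U$)
$\left(-19611 + 421612\right) \left(m{\left(-691 \right)} + q{\left(-74,184 \right)}\right) = \left(-19611 + 421612\right) \left(\left(-3\right) \left(-691\right) - 258\right) = 402001 \left(2073 - 258\right) = 402001 \cdot 1815 = 729631815$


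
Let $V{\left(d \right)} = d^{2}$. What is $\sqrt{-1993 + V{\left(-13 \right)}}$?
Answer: $4 i \sqrt{114} \approx 42.708 i$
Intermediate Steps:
$\sqrt{-1993 + V{\left(-13 \right)}} = \sqrt{-1993 + \left(-13\right)^{2}} = \sqrt{-1993 + 169} = \sqrt{-1824} = 4 i \sqrt{114}$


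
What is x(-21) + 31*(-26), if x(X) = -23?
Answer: -829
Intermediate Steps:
x(-21) + 31*(-26) = -23 + 31*(-26) = -23 - 806 = -829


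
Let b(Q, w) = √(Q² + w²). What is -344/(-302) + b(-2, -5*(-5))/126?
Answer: 172/151 + √629/126 ≈ 1.3381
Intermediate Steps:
-344/(-302) + b(-2, -5*(-5))/126 = -344/(-302) + √((-2)² + (-5*(-5))²)/126 = -344*(-1/302) + √(4 + 25²)*(1/126) = 172/151 + √(4 + 625)*(1/126) = 172/151 + √629*(1/126) = 172/151 + √629/126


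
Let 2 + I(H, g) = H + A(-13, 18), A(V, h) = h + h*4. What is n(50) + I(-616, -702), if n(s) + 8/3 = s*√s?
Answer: -1592/3 + 250*√2 ≈ -177.11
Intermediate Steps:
A(V, h) = 5*h (A(V, h) = h + 4*h = 5*h)
I(H, g) = 88 + H (I(H, g) = -2 + (H + 5*18) = -2 + (H + 90) = -2 + (90 + H) = 88 + H)
n(s) = -8/3 + s^(3/2) (n(s) = -8/3 + s*√s = -8/3 + s^(3/2))
n(50) + I(-616, -702) = (-8/3 + 50^(3/2)) + (88 - 616) = (-8/3 + 250*√2) - 528 = -1592/3 + 250*√2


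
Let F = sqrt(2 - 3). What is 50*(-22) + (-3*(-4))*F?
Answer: -1100 + 12*I ≈ -1100.0 + 12.0*I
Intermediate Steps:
F = I (F = sqrt(-1) = I ≈ 1.0*I)
50*(-22) + (-3*(-4))*F = 50*(-22) + (-3*(-4))*I = -1100 + 12*I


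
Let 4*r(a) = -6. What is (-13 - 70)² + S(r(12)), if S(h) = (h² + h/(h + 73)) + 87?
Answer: 3991547/572 ≈ 6978.2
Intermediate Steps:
r(a) = -3/2 (r(a) = (¼)*(-6) = -3/2)
S(h) = 87 + h² + h/(73 + h) (S(h) = (h² + h/(73 + h)) + 87 = 87 + h² + h/(73 + h))
(-13 - 70)² + S(r(12)) = (-13 - 70)² + (6351 + (-3/2)³ + 73*(-3/2)² + 88*(-3/2))/(73 - 3/2) = (-83)² + (6351 - 27/8 + 73*(9/4) - 132)/(143/2) = 6889 + 2*(6351 - 27/8 + 657/4 - 132)/143 = 6889 + (2/143)*(51039/8) = 6889 + 51039/572 = 3991547/572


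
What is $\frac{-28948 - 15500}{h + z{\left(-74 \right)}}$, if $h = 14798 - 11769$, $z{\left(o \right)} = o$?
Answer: $- \frac{14816}{985} \approx -15.042$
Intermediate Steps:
$h = 3029$ ($h = 14798 - 11769 = 3029$)
$\frac{-28948 - 15500}{h + z{\left(-74 \right)}} = \frac{-28948 - 15500}{3029 - 74} = - \frac{44448}{2955} = \left(-44448\right) \frac{1}{2955} = - \frac{14816}{985}$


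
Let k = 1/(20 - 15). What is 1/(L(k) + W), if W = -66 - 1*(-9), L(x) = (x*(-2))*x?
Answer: -25/1427 ≈ -0.017519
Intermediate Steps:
k = 1/5 ≈ 0.20000
L(x) = -2*x**2 (L(x) = (-2*x)*x = -2*x**2)
W = -57 (W = -66 + 9 = -57)
1/(L(k) + W) = 1/(-2*(1/5)**2 - 57) = 1/(-2*1/25 - 57) = 1/(-2/25 - 57) = 1/(-1427/25) = -25/1427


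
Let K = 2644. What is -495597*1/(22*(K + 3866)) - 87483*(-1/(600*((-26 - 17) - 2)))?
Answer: -4643447/693000 ≈ -6.7005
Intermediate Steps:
-495597*1/(22*(K + 3866)) - 87483*(-1/(600*((-26 - 17) - 2))) = -495597*1/(22*(2644 + 3866)) - 87483*(-1/(600*((-26 - 17) - 2))) = -495597/(6510*22) - 87483*(-1/(600*(-43 - 2))) = -495597/143220 - 87483/(-75*(-45)*8) = -495597*1/143220 - 87483/(3375*8) = -5329/1540 - 87483/27000 = -5329/1540 - 87483*1/27000 = -5329/1540 - 29161/9000 = -4643447/693000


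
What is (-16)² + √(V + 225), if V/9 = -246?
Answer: 256 + 3*I*√221 ≈ 256.0 + 44.598*I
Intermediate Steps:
V = -2214 (V = 9*(-246) = -2214)
(-16)² + √(V + 225) = (-16)² + √(-2214 + 225) = 256 + √(-1989) = 256 + 3*I*√221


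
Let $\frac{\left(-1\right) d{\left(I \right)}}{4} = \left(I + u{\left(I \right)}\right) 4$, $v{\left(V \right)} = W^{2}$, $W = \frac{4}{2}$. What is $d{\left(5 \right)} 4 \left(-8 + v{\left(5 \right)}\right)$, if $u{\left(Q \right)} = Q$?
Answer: $2560$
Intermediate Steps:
$W = 2$ ($W = 4 \cdot \frac{1}{2} = 2$)
$v{\left(V \right)} = 4$ ($v{\left(V \right)} = 2^{2} = 4$)
$d{\left(I \right)} = - 32 I$ ($d{\left(I \right)} = - 4 \left(I + I\right) 4 = - 4 \cdot 2 I 4 = - 4 \cdot 8 I = - 32 I$)
$d{\left(5 \right)} 4 \left(-8 + v{\left(5 \right)}\right) = \left(-32\right) 5 \cdot 4 \left(-8 + 4\right) = \left(-160\right) 4 \left(-4\right) = \left(-640\right) \left(-4\right) = 2560$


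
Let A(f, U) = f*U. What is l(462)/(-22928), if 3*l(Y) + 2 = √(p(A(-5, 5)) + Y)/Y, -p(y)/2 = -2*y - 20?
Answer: 1/34392 - √402/31778208 ≈ 2.8446e-5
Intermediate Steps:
A(f, U) = U*f
p(y) = 40 + 4*y (p(y) = -2*(-2*y - 20) = -2*(-20 - 2*y) = 40 + 4*y)
l(Y) = -⅔ + √(-60 + Y)/(3*Y) (l(Y) = -⅔ + (√((40 + 4*(5*(-5))) + Y)/Y)/3 = -⅔ + (√((40 + 4*(-25)) + Y)/Y)/3 = -⅔ + (√((40 - 100) + Y)/Y)/3 = -⅔ + (√(-60 + Y)/Y)/3 = -⅔ + √(-60 + Y)/(3*Y))
l(462)/(-22928) = ((⅓)*(√(-60 + 462) - 2*462)/462)/(-22928) = ((⅓)*(1/462)*(√402 - 924))*(-1/22928) = ((⅓)*(1/462)*(-924 + √402))*(-1/22928) = (-⅔ + √402/1386)*(-1/22928) = 1/34392 - √402/31778208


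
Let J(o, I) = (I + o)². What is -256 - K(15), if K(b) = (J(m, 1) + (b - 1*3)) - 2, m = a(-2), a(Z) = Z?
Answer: -267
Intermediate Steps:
m = -2
K(b) = -4 + b (K(b) = ((1 - 2)² + (b - 1*3)) - 2 = ((-1)² + (b - 3)) - 2 = (1 + (-3 + b)) - 2 = (-2 + b) - 2 = -4 + b)
-256 - K(15) = -256 - (-4 + 15) = -256 - 1*11 = -256 - 11 = -267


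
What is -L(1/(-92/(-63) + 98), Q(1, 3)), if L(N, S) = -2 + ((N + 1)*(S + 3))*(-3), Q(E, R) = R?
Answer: 63227/3133 ≈ 20.181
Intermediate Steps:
L(N, S) = -2 - 3*(1 + N)*(3 + S) (L(N, S) = -2 + ((1 + N)*(3 + S))*(-3) = -2 - 3*(1 + N)*(3 + S))
-L(1/(-92/(-63) + 98), Q(1, 3)) = -(-11 - 9/(-92/(-63) + 98) - 3*3 - 3*3/(-92/(-63) + 98)) = -(-11 - 9/(-92*(-1/63) + 98) - 9 - 3*3/(-92*(-1/63) + 98)) = -(-11 - 9/(92/63 + 98) - 9 - 3*3/(92/63 + 98)) = -(-11 - 9/6266/63 - 9 - 3*3/6266/63) = -(-11 - 9*63/6266 - 9 - 3*63/6266*3) = -(-11 - 567/6266 - 9 - 567/6266) = -1*(-63227/3133) = 63227/3133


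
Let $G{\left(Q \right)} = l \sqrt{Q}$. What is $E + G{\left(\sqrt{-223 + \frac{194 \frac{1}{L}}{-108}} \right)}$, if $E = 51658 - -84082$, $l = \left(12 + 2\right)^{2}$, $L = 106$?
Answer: $135740 + \frac{98 \sqrt[4]{570146356419} \left(1 + i\right)}{159} \approx 1.3628 \cdot 10^{5} + 535.58 i$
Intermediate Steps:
$l = 196$ ($l = 14^{2} = 196$)
$G{\left(Q \right)} = 196 \sqrt{Q}$
$E = 135740$ ($E = 51658 + 84082 = 135740$)
$E + G{\left(\sqrt{-223 + \frac{194 \frac{1}{L}}{-108}} \right)} = 135740 + 196 \sqrt{\sqrt{-223 + \frac{194 \cdot \frac{1}{106}}{-108}}} = 135740 + 196 \sqrt{\sqrt{-223 + 194 \cdot \frac{1}{106} \left(- \frac{1}{108}\right)}} = 135740 + 196 \sqrt{\sqrt{-223 + \frac{97}{53} \left(- \frac{1}{108}\right)}} = 135740 + 196 \sqrt{\sqrt{-223 - \frac{97}{5724}}} = 135740 + 196 \sqrt{\sqrt{- \frac{1276549}{5724}}} = 135740 + 196 \sqrt{\frac{i \sqrt{202971291}}{954}} = 135740 + 196 \frac{\sqrt{2} \cdot 53^{\frac{3}{4}} \sqrt[4]{3829647} \sqrt{i}}{318} = 135740 + \frac{98 \sqrt{2} \cdot 53^{\frac{3}{4}} \sqrt[4]{3829647} \sqrt{i}}{159}$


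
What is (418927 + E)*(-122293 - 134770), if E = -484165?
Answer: 16770275994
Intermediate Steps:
(418927 + E)*(-122293 - 134770) = (418927 - 484165)*(-122293 - 134770) = -65238*(-257063) = 16770275994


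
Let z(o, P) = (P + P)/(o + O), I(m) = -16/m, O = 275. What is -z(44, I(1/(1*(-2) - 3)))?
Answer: -160/319 ≈ -0.50157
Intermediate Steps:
z(o, P) = 2*P/(275 + o) (z(o, P) = (P + P)/(o + 275) = (2*P)/(275 + o) = 2*P/(275 + o))
-z(44, I(1/(1*(-2) - 3))) = -2*(-16/(1/(1*(-2) - 3)))/(275 + 44) = -2*(-16/(1/(-2 - 3)))/319 = -2*(-16/(1/(-5)))/319 = -2*(-16/(-1/5))/319 = -2*(-16*(-5))/319 = -2*80/319 = -1*160/319 = -160/319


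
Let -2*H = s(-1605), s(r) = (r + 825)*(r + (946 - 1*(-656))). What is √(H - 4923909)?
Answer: 3*I*√547231 ≈ 2219.3*I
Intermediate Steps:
s(r) = (825 + r)*(1602 + r) (s(r) = (825 + r)*(r + (946 + 656)) = (825 + r)*(r + 1602) = (825 + r)*(1602 + r))
H = -1170 (H = -(1321650 + (-1605)² + 2427*(-1605))/2 = -(1321650 + 2576025 - 3895335)/2 = -½*2340 = -1170)
√(H - 4923909) = √(-1170 - 4923909) = √(-4925079) = 3*I*√547231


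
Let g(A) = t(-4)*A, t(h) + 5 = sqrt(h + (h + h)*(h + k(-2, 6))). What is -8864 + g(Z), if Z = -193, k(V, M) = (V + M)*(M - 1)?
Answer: -7899 - 386*I*sqrt(33) ≈ -7899.0 - 2217.4*I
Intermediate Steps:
k(V, M) = (-1 + M)*(M + V) (k(V, M) = (M + V)*(-1 + M) = (-1 + M)*(M + V))
t(h) = -5 + sqrt(h + 2*h*(20 + h)) (t(h) = -5 + sqrt(h + (h + h)*(h + (6**2 - 1*6 - 1*(-2) + 6*(-2)))) = -5 + sqrt(h + (2*h)*(h + (36 - 6 + 2 - 12))) = -5 + sqrt(h + (2*h)*(h + 20)) = -5 + sqrt(h + (2*h)*(20 + h)) = -5 + sqrt(h + 2*h*(20 + h)))
g(A) = A*(-5 + 2*I*sqrt(33)) (g(A) = (-5 + sqrt(-4*(41 + 2*(-4))))*A = (-5 + sqrt(-4*(41 - 8)))*A = (-5 + sqrt(-4*33))*A = (-5 + sqrt(-132))*A = (-5 + 2*I*sqrt(33))*A = A*(-5 + 2*I*sqrt(33)))
-8864 + g(Z) = -8864 - 193*(-5 + 2*I*sqrt(33)) = -8864 + (965 - 386*I*sqrt(33)) = -7899 - 386*I*sqrt(33)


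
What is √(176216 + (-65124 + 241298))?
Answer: √352390 ≈ 593.62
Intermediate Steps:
√(176216 + (-65124 + 241298)) = √(176216 + 176174) = √352390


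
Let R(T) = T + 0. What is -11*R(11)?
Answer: -121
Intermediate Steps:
R(T) = T
-11*R(11) = -11*11 = -121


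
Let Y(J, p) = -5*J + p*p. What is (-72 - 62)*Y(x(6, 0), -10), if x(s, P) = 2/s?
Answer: -39530/3 ≈ -13177.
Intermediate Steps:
Y(J, p) = p² - 5*J (Y(J, p) = -5*J + p² = p² - 5*J)
(-72 - 62)*Y(x(6, 0), -10) = (-72 - 62)*((-10)² - 10/6) = -134*(100 - 10/6) = -134*(100 - 5*⅓) = -134*(100 - 5/3) = -134*295/3 = -39530/3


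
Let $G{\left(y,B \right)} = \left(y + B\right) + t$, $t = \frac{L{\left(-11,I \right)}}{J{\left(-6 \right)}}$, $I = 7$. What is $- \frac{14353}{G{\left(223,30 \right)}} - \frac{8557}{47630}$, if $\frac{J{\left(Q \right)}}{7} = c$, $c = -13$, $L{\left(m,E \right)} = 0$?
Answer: $- \frac{62345301}{1095490} \approx -56.911$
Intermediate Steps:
$J{\left(Q \right)} = -91$ ($J{\left(Q \right)} = 7 \left(-13\right) = -91$)
$t = 0$ ($t = \frac{0}{-91} = 0 \left(- \frac{1}{91}\right) = 0$)
$G{\left(y,B \right)} = B + y$ ($G{\left(y,B \right)} = \left(y + B\right) + 0 = \left(B + y\right) + 0 = B + y$)
$- \frac{14353}{G{\left(223,30 \right)}} - \frac{8557}{47630} = - \frac{14353}{30 + 223} - \frac{8557}{47630} = - \frac{14353}{253} - \frac{8557}{47630} = - \frac{62345301}{1095490}$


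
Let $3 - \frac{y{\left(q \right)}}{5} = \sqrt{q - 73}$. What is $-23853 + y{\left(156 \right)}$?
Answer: $-23838 - 5 \sqrt{83} \approx -23884.0$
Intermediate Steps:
$y{\left(q \right)} = 15 - 5 \sqrt{-73 + q}$ ($y{\left(q \right)} = 15 - 5 \sqrt{q - 73} = 15 - 5 \sqrt{-73 + q}$)
$-23853 + y{\left(156 \right)} = -23853 + \left(15 - 5 \sqrt{-73 + 156}\right) = -23853 + \left(15 - 5 \sqrt{83}\right) = -23838 - 5 \sqrt{83}$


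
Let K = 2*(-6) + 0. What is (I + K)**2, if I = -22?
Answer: 1156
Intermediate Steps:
K = -12 (K = -12 + 0 = -12)
(I + K)**2 = (-22 - 12)**2 = (-34)**2 = 1156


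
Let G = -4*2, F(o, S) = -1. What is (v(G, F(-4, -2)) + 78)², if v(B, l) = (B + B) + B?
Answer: 2916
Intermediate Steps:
G = -8
v(B, l) = 3*B (v(B, l) = 2*B + B = 3*B)
(v(G, F(-4, -2)) + 78)² = (3*(-8) + 78)² = (-24 + 78)² = 54² = 2916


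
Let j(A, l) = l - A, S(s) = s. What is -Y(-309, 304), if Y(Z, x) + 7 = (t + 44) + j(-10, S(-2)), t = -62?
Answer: 17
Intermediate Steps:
Y(Z, x) = -17 (Y(Z, x) = -7 + ((-62 + 44) + (-2 - 1*(-10))) = -7 + (-18 + (-2 + 10)) = -7 + (-18 + 8) = -7 - 10 = -17)
-Y(-309, 304) = -1*(-17) = 17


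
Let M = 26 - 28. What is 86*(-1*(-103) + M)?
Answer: 8686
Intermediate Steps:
M = -2
86*(-1*(-103) + M) = 86*(-1*(-103) - 2) = 86*(103 - 2) = 86*101 = 8686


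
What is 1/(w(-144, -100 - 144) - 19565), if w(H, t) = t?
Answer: -1/19809 ≈ -5.0482e-5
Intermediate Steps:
1/(w(-144, -100 - 144) - 19565) = 1/((-100 - 144) - 19565) = 1/(-244 - 19565) = 1/(-19809) = -1/19809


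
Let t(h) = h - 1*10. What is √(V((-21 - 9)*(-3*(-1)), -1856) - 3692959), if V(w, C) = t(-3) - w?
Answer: I*√3692882 ≈ 1921.7*I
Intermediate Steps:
t(h) = -10 + h (t(h) = h - 10 = -10 + h)
V(w, C) = -13 - w (V(w, C) = (-10 - 3) - w = -13 - w)
√(V((-21 - 9)*(-3*(-1)), -1856) - 3692959) = √((-13 - (-21 - 9)*(-3*(-1))) - 3692959) = √((-13 - (-30)*3) - 3692959) = √((-13 - 1*(-90)) - 3692959) = √((-13 + 90) - 3692959) = √(77 - 3692959) = √(-3692882) = I*√3692882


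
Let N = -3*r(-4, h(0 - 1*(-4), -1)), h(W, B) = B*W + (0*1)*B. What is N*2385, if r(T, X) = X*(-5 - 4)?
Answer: -257580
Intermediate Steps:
h(W, B) = B*W (h(W, B) = B*W + 0*B = B*W + 0 = B*W)
r(T, X) = -9*X (r(T, X) = X*(-9) = -9*X)
N = -108 (N = -(-27)*(-(0 - 1*(-4))) = -(-27)*(-(0 + 4)) = -(-27)*(-1*4) = -(-27)*(-4) = -3*36 = -108)
N*2385 = -108*2385 = -257580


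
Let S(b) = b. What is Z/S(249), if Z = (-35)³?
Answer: -42875/249 ≈ -172.19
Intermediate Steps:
Z = -42875
Z/S(249) = -42875/249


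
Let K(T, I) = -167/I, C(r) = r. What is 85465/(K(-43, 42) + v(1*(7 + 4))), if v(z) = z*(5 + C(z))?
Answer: 717906/1445 ≈ 496.82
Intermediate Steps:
v(z) = z*(5 + z)
85465/(K(-43, 42) + v(1*(7 + 4))) = 85465/(-167/42 + (1*(7 + 4))*(5 + 1*(7 + 4))) = 85465/(-167*1/42 + (1*11)*(5 + 1*11)) = 85465/(-167/42 + 11*(5 + 11)) = 85465/(-167/42 + 11*16) = 85465/(-167/42 + 176) = 85465/(7225/42) = 85465*(42/7225) = 717906/1445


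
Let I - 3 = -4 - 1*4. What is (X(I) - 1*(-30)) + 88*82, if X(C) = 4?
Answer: 7250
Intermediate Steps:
I = -5 (I = 3 + (-4 - 1*4) = 3 + (-4 - 4) = 3 - 8 = -5)
(X(I) - 1*(-30)) + 88*82 = (4 - 1*(-30)) + 88*82 = (4 + 30) + 7216 = 34 + 7216 = 7250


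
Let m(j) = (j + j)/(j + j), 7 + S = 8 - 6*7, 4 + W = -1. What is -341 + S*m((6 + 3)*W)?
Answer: -382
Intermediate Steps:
W = -5 (W = -4 - 1 = -5)
S = -41 (S = -7 + (8 - 6*7) = -7 + (8 - 42) = -7 - 34 = -41)
m(j) = 1 (m(j) = (2*j)/((2*j)) = (2*j)*(1/(2*j)) = 1)
-341 + S*m((6 + 3)*W) = -341 - 41*1 = -341 - 41 = -382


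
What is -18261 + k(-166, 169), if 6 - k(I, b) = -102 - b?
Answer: -17984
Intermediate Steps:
k(I, b) = 108 + b (k(I, b) = 6 - (-102 - b) = 6 + (102 + b) = 108 + b)
-18261 + k(-166, 169) = -18261 + (108 + 169) = -18261 + 277 = -17984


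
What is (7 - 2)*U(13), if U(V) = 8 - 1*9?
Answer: -5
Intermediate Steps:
U(V) = -1 (U(V) = 8 - 9 = -1)
(7 - 2)*U(13) = (7 - 2)*(-1) = 5*(-1) = -5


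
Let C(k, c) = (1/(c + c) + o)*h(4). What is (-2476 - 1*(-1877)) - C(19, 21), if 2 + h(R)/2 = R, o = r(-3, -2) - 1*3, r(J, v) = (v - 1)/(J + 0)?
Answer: -12413/21 ≈ -591.10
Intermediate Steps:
r(J, v) = (-1 + v)/J
o = -2 (o = (-1 - 2)/(-3) - 1*3 = -⅓*(-3) - 3 = 1 - 3 = -2)
h(R) = -4 + 2*R
C(k, c) = -8 + 2/c (C(k, c) = (1/(c + c) - 2)*(-4 + 2*4) = (1/(2*c) - 2)*(-4 + 8) = (1/(2*c) - 2)*4 = (-2 + 1/(2*c))*4 = -8 + 2/c)
(-2476 - 1*(-1877)) - C(19, 21) = (-2476 - 1*(-1877)) - (-8 + 2/21) = (-2476 + 1877) - (-8 + 2*(1/21)) = -599 - (-8 + 2/21) = -599 - 1*(-166/21) = -599 + 166/21 = -12413/21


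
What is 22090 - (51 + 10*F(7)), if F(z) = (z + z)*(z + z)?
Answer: 20079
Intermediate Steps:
F(z) = 4*z² (F(z) = (2*z)*(2*z) = 4*z²)
22090 - (51 + 10*F(7)) = 22090 - (51 + 10*(4*7²)) = 22090 - (51 + 10*(4*49)) = 22090 - (51 + 10*196) = 22090 - (51 + 1960) = 22090 - 1*2011 = 22090 - 2011 = 20079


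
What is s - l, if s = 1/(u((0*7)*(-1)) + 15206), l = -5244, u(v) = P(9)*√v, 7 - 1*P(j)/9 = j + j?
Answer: 79740265/15206 ≈ 5244.0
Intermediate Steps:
P(j) = 63 - 18*j (P(j) = 63 - 9*(j + j) = 63 - 18*j)
u(v) = -99*√v (u(v) = (63 - 18*9)*√v = (63 - 162)*√v = -99*√v)
s = 1/15206 (s = 1/(-99*√0 + 15206) = 1/(-99*0 + 15206) = 1/(0 + 15206) = 1/15206 ≈ 6.5763e-5)
s - l = 1/15206 - 1*(-5244) = 1/15206 + 5244 = 79740265/15206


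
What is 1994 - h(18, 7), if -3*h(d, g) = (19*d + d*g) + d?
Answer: 2156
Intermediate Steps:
h(d, g) = -20*d/3 - d*g/3 (h(d, g) = -((19*d + d*g) + d)/3 = -(20*d + d*g)/3 = -20*d/3 - d*g/3)
1994 - h(18, 7) = 1994 - (-1)*18*(20 + 7)/3 = 1994 - (-1)*18*27/3 = 1994 - 1*(-162) = 1994 + 162 = 2156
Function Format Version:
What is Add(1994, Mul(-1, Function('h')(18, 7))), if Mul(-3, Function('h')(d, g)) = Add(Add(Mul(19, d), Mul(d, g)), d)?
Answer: 2156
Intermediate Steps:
Function('h')(d, g) = Add(Mul(Rational(-20, 3), d), Mul(Rational(-1, 3), d, g)) (Function('h')(d, g) = Mul(Rational(-1, 3), Add(Add(Mul(19, d), Mul(d, g)), d)) = Mul(Rational(-1, 3), Add(Mul(20, d), Mul(d, g))) = Add(Mul(Rational(-20, 3), d), Mul(Rational(-1, 3), d, g)))
Add(1994, Mul(-1, Function('h')(18, 7))) = Add(1994, Mul(-1, Mul(Rational(-1, 3), 18, Add(20, 7)))) = Add(1994, Mul(-1, Mul(Rational(-1, 3), 18, 27))) = Add(1994, Mul(-1, -162)) = Add(1994, 162) = 2156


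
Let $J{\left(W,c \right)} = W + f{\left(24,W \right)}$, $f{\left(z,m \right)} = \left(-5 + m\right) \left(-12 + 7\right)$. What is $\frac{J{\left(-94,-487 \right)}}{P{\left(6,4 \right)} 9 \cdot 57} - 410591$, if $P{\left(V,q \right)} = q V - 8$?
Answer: $- \frac{3370130527}{8208} \approx -4.1059 \cdot 10^{5}$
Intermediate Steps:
$f{\left(z,m \right)} = 25 - 5 m$ ($f{\left(z,m \right)} = \left(-5 + m\right) \left(-5\right) = 25 - 5 m$)
$J{\left(W,c \right)} = 25 - 4 W$ ($J{\left(W,c \right)} = W - \left(-25 + 5 W\right) = 25 - 4 W$)
$P{\left(V,q \right)} = -8 + V q$ ($P{\left(V,q \right)} = V q - 8 = -8 + V q$)
$\frac{J{\left(-94,-487 \right)}}{P{\left(6,4 \right)} 9 \cdot 57} - 410591 = \frac{25 - -376}{\left(-8 + 6 \cdot 4\right) 9 \cdot 57} - 410591 = \frac{25 + 376}{\left(-8 + 24\right) 9 \cdot 57} - 410591 = \frac{401}{16 \cdot 9 \cdot 57} - 410591 = \frac{401}{144 \cdot 57} - 410591 = \frac{401}{8208} - 410591 = - \frac{3370130527}{8208}$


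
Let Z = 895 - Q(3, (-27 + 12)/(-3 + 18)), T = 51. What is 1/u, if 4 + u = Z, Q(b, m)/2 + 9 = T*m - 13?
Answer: 1/1037 ≈ 0.00096432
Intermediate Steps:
Q(b, m) = -44 + 102*m (Q(b, m) = -18 + 2*(51*m - 13) = -18 + 2*(-13 + 51*m) = -18 + (-26 + 102*m) = -44 + 102*m)
Z = 1041 (Z = 895 - (-44 + 102*((-27 + 12)/(-3 + 18))) = 895 - (-44 + 102*(-15/15)) = 895 - (-44 + 102*(-15*1/15)) = 895 - (-44 + 102*(-1)) = 895 - (-44 - 102) = 895 - 1*(-146) = 895 + 146 = 1041)
u = 1037 (u = -4 + 1041 = 1037)
1/u = 1/1037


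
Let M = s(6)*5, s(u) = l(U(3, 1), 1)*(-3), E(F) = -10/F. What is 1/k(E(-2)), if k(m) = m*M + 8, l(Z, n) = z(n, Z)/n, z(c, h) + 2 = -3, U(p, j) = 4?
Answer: 1/383 ≈ 0.0026110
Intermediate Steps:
z(c, h) = -5 (z(c, h) = -2 - 3 = -5)
l(Z, n) = -5/n
s(u) = 15 (s(u) = -5/1*(-3) = -5*1*(-3) = -5*(-3) = 15)
M = 75 (M = 15*5 = 75)
k(m) = 8 + 75*m (k(m) = m*75 + 8 = 75*m + 8 = 8 + 75*m)
1/k(E(-2)) = 1/(8 + 75*(-10/(-2))) = 1/(8 + 75*(-10*(-1/2))) = 1/(8 + 75*5) = 1/(8 + 375) = 1/383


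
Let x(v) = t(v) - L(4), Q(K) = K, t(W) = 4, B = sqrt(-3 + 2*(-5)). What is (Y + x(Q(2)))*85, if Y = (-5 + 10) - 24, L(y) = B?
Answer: -1275 - 85*I*sqrt(13) ≈ -1275.0 - 306.47*I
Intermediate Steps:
B = I*sqrt(13) (B = sqrt(-3 - 10) = sqrt(-13) = I*sqrt(13) ≈ 3.6056*I)
L(y) = I*sqrt(13)
x(v) = 4 - I*sqrt(13)
Y = -19 (Y = 5 - 24 = -19)
(Y + x(Q(2)))*85 = (-19 + (4 - I*sqrt(13)))*85 = (-15 - I*sqrt(13))*85 = -1275 - 85*I*sqrt(13)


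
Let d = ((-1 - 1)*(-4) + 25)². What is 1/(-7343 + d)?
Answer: -1/6254 ≈ -0.00015990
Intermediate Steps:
d = 1089 (d = (-2*(-4) + 25)² = (8 + 25)² = 33² = 1089)
1/(-7343 + d) = 1/(-7343 + 1089) = 1/(-6254) = -1/6254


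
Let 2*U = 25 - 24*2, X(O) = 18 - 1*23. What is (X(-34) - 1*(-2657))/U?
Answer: -5304/23 ≈ -230.61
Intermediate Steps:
X(O) = -5 (X(O) = 18 - 23 = -5)
U = -23/2 (U = (25 - 24*2)/2 = (25 - 48)/2 = (½)*(-23) = -23/2 ≈ -11.500)
(X(-34) - 1*(-2657))/U = (-5 - 1*(-2657))/(-23/2) = (-5 + 2657)*(-2/23) = 2652*(-2/23) = -5304/23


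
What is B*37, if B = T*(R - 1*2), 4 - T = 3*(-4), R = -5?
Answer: -4144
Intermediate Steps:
T = 16 (T = 4 - 3*(-4) = 4 - 1*(-12) = 4 + 12 = 16)
B = -112 (B = 16*(-5 - 1*2) = 16*(-5 - 2) = 16*(-7) = -112)
B*37 = -112*37 = -4144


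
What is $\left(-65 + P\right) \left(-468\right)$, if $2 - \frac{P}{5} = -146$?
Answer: $-315900$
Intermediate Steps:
$P = 740$ ($P = 10 - -730 = 10 + 730 = 740$)
$\left(-65 + P\right) \left(-468\right) = \left(-65 + 740\right) \left(-468\right) = 675 \left(-468\right) = -315900$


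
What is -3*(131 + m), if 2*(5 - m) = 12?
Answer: -390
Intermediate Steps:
m = -1 (m = 5 - 1/2*12 = 5 - 6 = -1)
-3*(131 + m) = -3*(131 - 1) = -3*130 = -390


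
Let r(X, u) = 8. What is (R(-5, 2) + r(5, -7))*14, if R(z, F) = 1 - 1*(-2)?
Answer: 154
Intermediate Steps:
R(z, F) = 3 (R(z, F) = 1 + 2 = 3)
(R(-5, 2) + r(5, -7))*14 = (3 + 8)*14 = 11*14 = 154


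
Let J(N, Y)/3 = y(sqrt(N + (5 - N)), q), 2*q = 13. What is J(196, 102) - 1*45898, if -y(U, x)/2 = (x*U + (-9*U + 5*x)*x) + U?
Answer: -94331/2 + 306*sqrt(5) ≈ -46481.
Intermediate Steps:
q = 13/2 (q = (1/2)*13 = 13/2 ≈ 6.5000)
y(U, x) = -2*U - 2*U*x - 2*x*(-9*U + 5*x) (y(U, x) = -2*((x*U + (-9*U + 5*x)*x) + U) = -2*((U*x + x*(-9*U + 5*x)) + U) = -2*(U + U*x + x*(-9*U + 5*x)) = -2*U - 2*U*x - 2*x*(-9*U + 5*x))
J(N, Y) = -2535/2 + 306*sqrt(5) (J(N, Y) = 3*(-10*(13/2)**2 - 2*sqrt(N + (5 - N)) + 16*sqrt(N + (5 - N))*(13/2)) = 3*(-10*169/4 - 2*sqrt(5) + 16*sqrt(5)*(13/2)) = 3*(-845/2 - 2*sqrt(5) + 104*sqrt(5)) = 3*(-845/2 + 102*sqrt(5)) = -2535/2 + 306*sqrt(5))
J(196, 102) - 1*45898 = (-2535/2 + 306*sqrt(5)) - 1*45898 = (-2535/2 + 306*sqrt(5)) - 45898 = -94331/2 + 306*sqrt(5)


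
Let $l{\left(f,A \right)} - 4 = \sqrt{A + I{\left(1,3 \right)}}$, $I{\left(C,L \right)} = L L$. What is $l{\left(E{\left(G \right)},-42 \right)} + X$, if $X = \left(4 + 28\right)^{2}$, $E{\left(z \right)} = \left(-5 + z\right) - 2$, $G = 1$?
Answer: $1028 + i \sqrt{33} \approx 1028.0 + 5.7446 i$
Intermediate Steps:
$I{\left(C,L \right)} = L^{2}$
$E{\left(z \right)} = -7 + z$
$l{\left(f,A \right)} = 4 + \sqrt{9 + A}$ ($l{\left(f,A \right)} = 4 + \sqrt{A + 3^{2}} = 4 + \sqrt{A + 9} = 4 + \sqrt{9 + A}$)
$X = 1024$ ($X = 32^{2} = 1024$)
$l{\left(E{\left(G \right)},-42 \right)} + X = \left(4 + \sqrt{9 - 42}\right) + 1024 = \left(4 + \sqrt{-33}\right) + 1024 = \left(4 + i \sqrt{33}\right) + 1024 = 1028 + i \sqrt{33}$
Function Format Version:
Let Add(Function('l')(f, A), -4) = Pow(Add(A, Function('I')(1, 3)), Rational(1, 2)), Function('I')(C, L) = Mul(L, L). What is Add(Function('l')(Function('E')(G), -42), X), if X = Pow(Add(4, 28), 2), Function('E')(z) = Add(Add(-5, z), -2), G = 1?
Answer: Add(1028, Mul(I, Pow(33, Rational(1, 2)))) ≈ Add(1028.0, Mul(5.7446, I))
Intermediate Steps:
Function('I')(C, L) = Pow(L, 2)
Function('E')(z) = Add(-7, z)
Function('l')(f, A) = Add(4, Pow(Add(9, A), Rational(1, 2))) (Function('l')(f, A) = Add(4, Pow(Add(A, Pow(3, 2)), Rational(1, 2))) = Add(4, Pow(Add(A, 9), Rational(1, 2))) = Add(4, Pow(Add(9, A), Rational(1, 2))))
X = 1024 (X = Pow(32, 2) = 1024)
Add(Function('l')(Function('E')(G), -42), X) = Add(Add(4, Pow(Add(9, -42), Rational(1, 2))), 1024) = Add(Add(4, Pow(-33, Rational(1, 2))), 1024) = Add(Add(4, Mul(I, Pow(33, Rational(1, 2)))), 1024) = Add(1028, Mul(I, Pow(33, Rational(1, 2))))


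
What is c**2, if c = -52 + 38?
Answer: 196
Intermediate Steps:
c = -14
c**2 = (-14)**2 = 196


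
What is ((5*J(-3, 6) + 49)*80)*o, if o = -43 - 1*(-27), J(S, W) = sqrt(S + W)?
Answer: -62720 - 6400*sqrt(3) ≈ -73805.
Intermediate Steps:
o = -16 (o = -43 + 27 = -16)
((5*J(-3, 6) + 49)*80)*o = ((5*sqrt(-3 + 6) + 49)*80)*(-16) = ((5*sqrt(3) + 49)*80)*(-16) = ((49 + 5*sqrt(3))*80)*(-16) = (3920 + 400*sqrt(3))*(-16) = -62720 - 6400*sqrt(3)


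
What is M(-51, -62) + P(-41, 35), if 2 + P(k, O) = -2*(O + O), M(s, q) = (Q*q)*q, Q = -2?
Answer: -7830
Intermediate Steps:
M(s, q) = -2*q² (M(s, q) = (-2*q)*q = -2*q²)
P(k, O) = -2 - 4*O (P(k, O) = -2 - 2*(O + O) = -2 - 4*O)
M(-51, -62) + P(-41, 35) = -2*(-62)² + (-2 - 4*35) = -2*3844 + (-2 - 140) = -7688 - 142 = -7830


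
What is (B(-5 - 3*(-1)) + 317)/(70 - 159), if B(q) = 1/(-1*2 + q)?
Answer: -1267/356 ≈ -3.5590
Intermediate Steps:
B(q) = 1/(-2 + q)
(B(-5 - 3*(-1)) + 317)/(70 - 159) = (1/(-2 + (-5 - 3*(-1))) + 317)/(70 - 159) = (1/(-2 + (-5 + 3)) + 317)/(-89) = (1/(-2 - 2) + 317)*(-1/89) = (1/(-4) + 317)*(-1/89) = (-¼ + 317)*(-1/89) = (1267/4)*(-1/89) = -1267/356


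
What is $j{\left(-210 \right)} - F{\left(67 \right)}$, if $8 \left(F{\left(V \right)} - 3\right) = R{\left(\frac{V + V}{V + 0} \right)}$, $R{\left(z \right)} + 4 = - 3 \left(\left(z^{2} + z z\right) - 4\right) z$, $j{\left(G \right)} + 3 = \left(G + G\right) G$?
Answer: $\frac{176395}{2} \approx 88198.0$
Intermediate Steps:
$j{\left(G \right)} = -3 + 2 G^{2}$ ($j{\left(G \right)} = -3 + \left(G + G\right) G = -3 + 2 G G = -3 + 2 G^{2}$)
$R{\left(z \right)} = -4 + z \left(12 - 6 z^{2}\right)$ ($R{\left(z \right)} = -4 + - 3 \left(\left(z^{2} + z z\right) - 4\right) z = -4 + - 3 \left(\left(z^{2} + z^{2}\right) - 4\right) z = -4 + - 3 \left(2 z^{2} - 4\right) z = -4 + - 3 \left(-4 + 2 z^{2}\right) z = -4 + \left(12 - 6 z^{2}\right) z = -4 + z \left(12 - 6 z^{2}\right)$)
$F{\left(V \right)} = - \frac{1}{2}$ ($F{\left(V \right)} = 3 + \frac{-4 - 6 \left(\frac{V + V}{V + 0}\right)^{3} + 12 \frac{V + V}{V + 0}}{8} = 3 + \frac{-4 - 6 \left(\frac{2 V}{V}\right)^{3} + 12 \frac{2 V}{V}}{8} = 3 + \frac{-4 - 6 \cdot 2^{3} + 12 \cdot 2}{8} = 3 + \frac{-4 - 48 + 24}{8} = 3 + \frac{1}{8} \left(-28\right) = 3 - \frac{7}{2} = - \frac{1}{2}$)
$j{\left(-210 \right)} - F{\left(67 \right)} = \left(-3 + 2 \left(-210\right)^{2}\right) - - \frac{1}{2} = \left(-3 + 2 \cdot 44100\right) + \frac{1}{2} = \left(-3 + 88200\right) + \frac{1}{2} = 88197 + \frac{1}{2} = \frac{176395}{2}$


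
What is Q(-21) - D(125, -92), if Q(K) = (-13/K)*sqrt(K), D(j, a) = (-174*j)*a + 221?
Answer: -2001221 + 13*I*sqrt(21)/21 ≈ -2.0012e+6 + 2.8368*I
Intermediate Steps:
D(j, a) = 221 - 174*a*j (D(j, a) = -174*a*j + 221 = 221 - 174*a*j)
Q(K) = -13/sqrt(K)
Q(-21) - D(125, -92) = -(-13)*I*sqrt(21)/21 - (221 - 174*(-92)*125) = -(-13)*I*sqrt(21)/21 - (221 + 2001000) = 13*I*sqrt(21)/21 - 1*2001221 = 13*I*sqrt(21)/21 - 2001221 = -2001221 + 13*I*sqrt(21)/21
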